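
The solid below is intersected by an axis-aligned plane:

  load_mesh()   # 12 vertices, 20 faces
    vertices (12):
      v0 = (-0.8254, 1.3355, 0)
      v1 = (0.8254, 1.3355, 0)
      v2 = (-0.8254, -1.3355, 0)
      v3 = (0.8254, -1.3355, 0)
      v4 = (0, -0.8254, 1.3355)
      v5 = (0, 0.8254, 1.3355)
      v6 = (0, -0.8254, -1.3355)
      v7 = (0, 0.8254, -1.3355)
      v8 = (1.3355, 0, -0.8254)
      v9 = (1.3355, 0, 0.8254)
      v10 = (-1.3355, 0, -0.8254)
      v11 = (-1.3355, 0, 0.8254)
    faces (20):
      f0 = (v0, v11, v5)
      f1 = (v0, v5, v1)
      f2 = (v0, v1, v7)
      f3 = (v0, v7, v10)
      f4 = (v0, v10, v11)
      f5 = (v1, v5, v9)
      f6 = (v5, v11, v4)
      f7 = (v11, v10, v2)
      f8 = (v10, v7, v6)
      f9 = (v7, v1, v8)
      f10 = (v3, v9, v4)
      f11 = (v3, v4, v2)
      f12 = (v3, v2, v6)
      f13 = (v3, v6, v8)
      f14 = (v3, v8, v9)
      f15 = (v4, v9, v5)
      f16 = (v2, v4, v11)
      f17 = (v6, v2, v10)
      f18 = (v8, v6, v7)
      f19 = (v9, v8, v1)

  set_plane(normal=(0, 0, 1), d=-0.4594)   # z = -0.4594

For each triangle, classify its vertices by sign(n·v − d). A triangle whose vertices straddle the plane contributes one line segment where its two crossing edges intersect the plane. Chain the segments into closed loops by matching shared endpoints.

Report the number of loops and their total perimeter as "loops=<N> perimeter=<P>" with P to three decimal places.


loops=1 perimeter=7.914

Straddling triangles (10 of 20):
  (v0,v1,v7) [++-] → (0.54147, 1.16003, -0.4594)–(-0.54147, 1.16003, -0.4594)  len=1.0829
  (v0,v7,v10) [+--] → (-0.54147, 1.16003, -0.4594)–(-1.10931, 0.592189, -0.4594)  len=0.8030
  (v0,v10,v11) [+-+] → (-1.10931, 0.592189, -0.4594)–(-1.3355, 0, -0.4594)  len=0.6339
  (v11,v10,v2) [+-+] → (-1.3355, 0, -0.4594)–(-1.10931, -0.592189, -0.4594)  len=0.6339
  (v7,v1,v8) [-+-] → (0.54147, 1.16003, -0.4594)–(1.10931, 0.592189, -0.4594)  len=0.8030
  (v3,v2,v6) [++-] → (-0.54147, -1.16003, -0.4594)–(0.54147, -1.16003, -0.4594)  len=1.0829
  (v3,v6,v8) [+--] → (0.54147, -1.16003, -0.4594)–(1.10931, -0.592189, -0.4594)  len=0.8030
  (v3,v8,v9) [+-+] → (1.10931, -0.592189, -0.4594)–(1.3355, 0, -0.4594)  len=0.6339
  (v6,v2,v10) [-+-] → (-0.54147, -1.16003, -0.4594)–(-1.10931, -0.592189, -0.4594)  len=0.8030
  (v9,v8,v1) [+-+] → (1.3355, 0, -0.4594)–(1.10931, 0.592189, -0.4594)  len=0.6339

Chained into 1 loop(s):
  loop 1: 10 segments, perimeter = 7.9137
Total perimeter = 7.914


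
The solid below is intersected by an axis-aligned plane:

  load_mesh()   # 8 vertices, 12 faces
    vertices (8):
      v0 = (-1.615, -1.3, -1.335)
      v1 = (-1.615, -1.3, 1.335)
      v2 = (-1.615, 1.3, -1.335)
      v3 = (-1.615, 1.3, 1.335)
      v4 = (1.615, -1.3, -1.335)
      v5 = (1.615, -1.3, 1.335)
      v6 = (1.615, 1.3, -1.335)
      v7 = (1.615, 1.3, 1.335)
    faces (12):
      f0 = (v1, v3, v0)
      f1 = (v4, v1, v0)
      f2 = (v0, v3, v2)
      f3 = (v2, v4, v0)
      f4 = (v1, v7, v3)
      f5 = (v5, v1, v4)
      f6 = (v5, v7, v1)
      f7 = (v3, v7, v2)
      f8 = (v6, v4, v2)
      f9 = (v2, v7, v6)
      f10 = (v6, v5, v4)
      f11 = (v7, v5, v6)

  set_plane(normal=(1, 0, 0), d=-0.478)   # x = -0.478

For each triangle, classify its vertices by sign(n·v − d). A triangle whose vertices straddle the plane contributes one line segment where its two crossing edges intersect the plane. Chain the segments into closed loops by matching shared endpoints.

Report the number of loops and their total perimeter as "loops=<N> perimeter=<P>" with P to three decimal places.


loops=1 perimeter=10.540

Straddling triangles (8 of 12):
  (v4,v1,v0) [+--] → (-0.478, -1.3, 0.395127)–(-0.478, -1.3, -1.335)  len=1.7301
  (v2,v4,v0) [-+-] → (-0.478, 0.384768, -1.335)–(-0.478, -1.3, -1.335)  len=1.6848
  (v1,v7,v3) [-+-] → (-0.478, -0.384768, 1.335)–(-0.478, 1.3, 1.335)  len=1.6848
  (v5,v1,v4) [+-+] → (-0.478, -1.3, 1.335)–(-0.478, -1.3, 0.395127)  len=0.9399
  (v5,v7,v1) [++-] → (-0.478, -0.384768, 1.335)–(-0.478, -1.3, 1.335)  len=0.9152
  (v3,v7,v2) [-+-] → (-0.478, 1.3, 1.335)–(-0.478, 1.3, -0.395127)  len=1.7301
  (v6,v4,v2) [++-] → (-0.478, 0.384768, -1.335)–(-0.478, 1.3, -1.335)  len=0.9152
  (v2,v7,v6) [-++] → (-0.478, 1.3, -0.395127)–(-0.478, 1.3, -1.335)  len=0.9399

Chained into 1 loop(s):
  loop 1: 8 segments, perimeter = 10.5400
Total perimeter = 10.540


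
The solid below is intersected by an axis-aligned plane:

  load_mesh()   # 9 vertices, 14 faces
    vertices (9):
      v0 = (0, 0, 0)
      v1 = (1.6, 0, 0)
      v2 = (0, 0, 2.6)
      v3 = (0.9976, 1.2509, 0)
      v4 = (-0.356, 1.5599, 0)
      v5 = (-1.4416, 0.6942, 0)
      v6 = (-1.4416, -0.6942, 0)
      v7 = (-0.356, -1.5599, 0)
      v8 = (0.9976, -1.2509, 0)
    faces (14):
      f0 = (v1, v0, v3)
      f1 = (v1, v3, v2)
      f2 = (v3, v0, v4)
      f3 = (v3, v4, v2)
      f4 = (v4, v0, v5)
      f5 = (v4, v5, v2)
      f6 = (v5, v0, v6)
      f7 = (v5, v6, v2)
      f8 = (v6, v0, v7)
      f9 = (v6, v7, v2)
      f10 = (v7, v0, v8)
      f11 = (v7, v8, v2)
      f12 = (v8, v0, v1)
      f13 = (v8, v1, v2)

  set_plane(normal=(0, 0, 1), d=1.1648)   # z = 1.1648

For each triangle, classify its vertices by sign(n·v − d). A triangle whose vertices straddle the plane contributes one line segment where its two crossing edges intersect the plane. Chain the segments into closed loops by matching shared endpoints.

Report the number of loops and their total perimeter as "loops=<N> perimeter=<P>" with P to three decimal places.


loops=1 perimeter=5.365

Straddling triangles (7 of 14):
  (v1,v3,v2) [--+] → (0.550675, 0.690497, 1.1648)–(0.8832, 0, 1.1648)  len=0.7664
  (v3,v4,v2) [--+] → (-0.196512, 0.861065, 1.1648)–(0.550675, 0.690497, 1.1648)  len=0.7664
  (v4,v5,v2) [--+] → (-0.795763, 0.383198, 1.1648)–(-0.196512, 0.861065, 1.1648)  len=0.7665
  (v5,v6,v2) [--+] → (-0.795763, -0.383198, 1.1648)–(-0.795763, 0.383198, 1.1648)  len=0.7664
  (v6,v7,v2) [--+] → (-0.196512, -0.861065, 1.1648)–(-0.795763, -0.383198, 1.1648)  len=0.7665
  (v7,v8,v2) [--+] → (0.550675, -0.690497, 1.1648)–(-0.196512, -0.861065, 1.1648)  len=0.7664
  (v8,v1,v2) [--+] → (0.8832, 0, 1.1648)–(0.550675, -0.690497, 1.1648)  len=0.7664

Chained into 1 loop(s):
  loop 1: 7 segments, perimeter = 5.3649
Total perimeter = 5.365


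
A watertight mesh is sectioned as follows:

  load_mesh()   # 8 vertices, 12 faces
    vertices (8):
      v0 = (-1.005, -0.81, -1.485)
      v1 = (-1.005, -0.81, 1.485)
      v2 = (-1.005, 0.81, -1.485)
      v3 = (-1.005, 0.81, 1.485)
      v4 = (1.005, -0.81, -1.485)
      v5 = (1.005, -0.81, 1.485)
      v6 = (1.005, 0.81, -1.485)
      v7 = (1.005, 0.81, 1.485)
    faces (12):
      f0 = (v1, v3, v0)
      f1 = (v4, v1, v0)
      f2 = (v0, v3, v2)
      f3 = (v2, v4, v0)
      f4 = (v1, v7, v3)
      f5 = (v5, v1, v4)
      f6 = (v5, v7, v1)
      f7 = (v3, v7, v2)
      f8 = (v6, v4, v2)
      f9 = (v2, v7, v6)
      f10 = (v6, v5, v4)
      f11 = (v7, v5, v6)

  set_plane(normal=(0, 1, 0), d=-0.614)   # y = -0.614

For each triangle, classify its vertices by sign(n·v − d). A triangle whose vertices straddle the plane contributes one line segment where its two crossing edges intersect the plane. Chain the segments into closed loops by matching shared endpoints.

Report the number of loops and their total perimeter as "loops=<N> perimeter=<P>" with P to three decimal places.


loops=1 perimeter=9.960

Straddling triangles (8 of 12):
  (v1,v3,v0) [-+-] → (-1.005, -0.614, 1.485)–(-1.005, -0.614, -1.12567)  len=2.6107
  (v0,v3,v2) [-++] → (-1.005, -0.614, -1.12567)–(-1.005, -0.614, -1.485)  len=0.3593
  (v2,v4,v0) [+--] → (0.761815, -0.614, -1.485)–(-1.005, -0.614, -1.485)  len=1.7668
  (v1,v7,v3) [-++] → (-0.761815, -0.614, 1.485)–(-1.005, -0.614, 1.485)  len=0.2432
  (v5,v7,v1) [-+-] → (1.005, -0.614, 1.485)–(-0.761815, -0.614, 1.485)  len=1.7668
  (v6,v4,v2) [+-+] → (1.005, -0.614, -1.485)–(0.761815, -0.614, -1.485)  len=0.2432
  (v6,v5,v4) [+--] → (1.005, -0.614, 1.12567)–(1.005, -0.614, -1.485)  len=2.6107
  (v7,v5,v6) [+-+] → (1.005, -0.614, 1.485)–(1.005, -0.614, 1.12567)  len=0.3593

Chained into 1 loop(s):
  loop 1: 8 segments, perimeter = 9.9600
Total perimeter = 9.960


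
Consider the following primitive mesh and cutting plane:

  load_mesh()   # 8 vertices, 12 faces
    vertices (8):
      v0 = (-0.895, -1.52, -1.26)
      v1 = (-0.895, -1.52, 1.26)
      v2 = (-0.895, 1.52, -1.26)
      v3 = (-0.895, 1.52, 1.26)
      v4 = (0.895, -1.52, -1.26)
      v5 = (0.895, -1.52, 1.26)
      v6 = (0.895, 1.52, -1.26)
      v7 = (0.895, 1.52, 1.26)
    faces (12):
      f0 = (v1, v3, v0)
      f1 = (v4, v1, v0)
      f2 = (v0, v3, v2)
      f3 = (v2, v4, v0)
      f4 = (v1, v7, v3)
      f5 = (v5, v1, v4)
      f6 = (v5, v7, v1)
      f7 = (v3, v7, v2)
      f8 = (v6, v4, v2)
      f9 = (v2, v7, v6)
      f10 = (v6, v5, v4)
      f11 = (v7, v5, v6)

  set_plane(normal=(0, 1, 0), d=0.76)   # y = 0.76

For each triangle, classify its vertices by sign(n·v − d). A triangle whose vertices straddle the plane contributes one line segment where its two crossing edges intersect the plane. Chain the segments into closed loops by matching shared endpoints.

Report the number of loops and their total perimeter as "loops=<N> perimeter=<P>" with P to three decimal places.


Straddling triangles (8 of 12):
  (v1,v3,v0) [-+-] → (-0.895, 0.76, 1.26)–(-0.895, 0.76, 0.63)  len=0.6300
  (v0,v3,v2) [-++] → (-0.895, 0.76, 0.63)–(-0.895, 0.76, -1.26)  len=1.8900
  (v2,v4,v0) [+--] → (-0.4475, 0.76, -1.26)–(-0.895, 0.76, -1.26)  len=0.4475
  (v1,v7,v3) [-++] → (0.4475, 0.76, 1.26)–(-0.895, 0.76, 1.26)  len=1.3425
  (v5,v7,v1) [-+-] → (0.895, 0.76, 1.26)–(0.4475, 0.76, 1.26)  len=0.4475
  (v6,v4,v2) [+-+] → (0.895, 0.76, -1.26)–(-0.4475, 0.76, -1.26)  len=1.3425
  (v6,v5,v4) [+--] → (0.895, 0.76, -0.63)–(0.895, 0.76, -1.26)  len=0.6300
  (v7,v5,v6) [+-+] → (0.895, 0.76, 1.26)–(0.895, 0.76, -0.63)  len=1.8900

Chained into 1 loop(s):
  loop 1: 8 segments, perimeter = 8.6200
Total perimeter = 8.620

loops=1 perimeter=8.620


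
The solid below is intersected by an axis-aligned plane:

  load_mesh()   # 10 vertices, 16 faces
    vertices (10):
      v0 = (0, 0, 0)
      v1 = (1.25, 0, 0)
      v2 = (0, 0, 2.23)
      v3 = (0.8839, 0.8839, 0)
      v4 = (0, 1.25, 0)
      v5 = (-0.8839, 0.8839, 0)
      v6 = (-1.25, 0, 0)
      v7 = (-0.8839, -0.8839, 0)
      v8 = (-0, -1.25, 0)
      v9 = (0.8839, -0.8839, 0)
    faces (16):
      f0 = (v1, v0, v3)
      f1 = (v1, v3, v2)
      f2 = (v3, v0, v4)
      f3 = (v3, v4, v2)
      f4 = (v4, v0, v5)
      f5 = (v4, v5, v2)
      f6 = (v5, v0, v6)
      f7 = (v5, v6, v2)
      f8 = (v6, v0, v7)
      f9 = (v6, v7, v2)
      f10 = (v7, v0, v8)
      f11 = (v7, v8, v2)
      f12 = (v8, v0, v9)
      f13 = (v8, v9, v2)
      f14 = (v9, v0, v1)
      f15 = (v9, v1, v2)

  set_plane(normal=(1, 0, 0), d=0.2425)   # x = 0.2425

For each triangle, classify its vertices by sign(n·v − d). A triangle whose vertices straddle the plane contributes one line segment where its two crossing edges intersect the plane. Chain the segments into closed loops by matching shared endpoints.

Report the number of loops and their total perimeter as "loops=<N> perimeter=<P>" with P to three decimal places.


loops=1 perimeter=6.612

Straddling triangles (8 of 16):
  (v1,v0,v3) [+-+] → (0.2425, 0, 0)–(0.2425, 0.2425, 0)  len=0.2425
  (v1,v3,v2) [++-] → (0.2425, 0.2425, 1.61819)–(0.2425, 0, 1.79738)  len=0.3015
  (v3,v0,v4) [+--] → (0.2425, 0.2425, 0)–(0.2425, 1.14956, 0)  len=0.9071
  (v3,v4,v2) [+--] → (0.2425, 1.14956, 0)–(0.2425, 0.2425, 1.61819)  len=1.8551
  (v8,v0,v9) [--+] → (0.2425, -0.2425, 0)–(0.2425, -1.14956, 0)  len=0.9071
  (v8,v9,v2) [-+-] → (0.2425, -1.14956, 0)–(0.2425, -0.2425, 1.61819)  len=1.8551
  (v9,v0,v1) [+-+] → (0.2425, -0.2425, 0)–(0.2425, 0, 0)  len=0.2425
  (v9,v1,v2) [++-] → (0.2425, 0, 1.79738)–(0.2425, -0.2425, 1.61819)  len=0.3015

Chained into 1 loop(s):
  loop 1: 8 segments, perimeter = 6.6123
Total perimeter = 6.612


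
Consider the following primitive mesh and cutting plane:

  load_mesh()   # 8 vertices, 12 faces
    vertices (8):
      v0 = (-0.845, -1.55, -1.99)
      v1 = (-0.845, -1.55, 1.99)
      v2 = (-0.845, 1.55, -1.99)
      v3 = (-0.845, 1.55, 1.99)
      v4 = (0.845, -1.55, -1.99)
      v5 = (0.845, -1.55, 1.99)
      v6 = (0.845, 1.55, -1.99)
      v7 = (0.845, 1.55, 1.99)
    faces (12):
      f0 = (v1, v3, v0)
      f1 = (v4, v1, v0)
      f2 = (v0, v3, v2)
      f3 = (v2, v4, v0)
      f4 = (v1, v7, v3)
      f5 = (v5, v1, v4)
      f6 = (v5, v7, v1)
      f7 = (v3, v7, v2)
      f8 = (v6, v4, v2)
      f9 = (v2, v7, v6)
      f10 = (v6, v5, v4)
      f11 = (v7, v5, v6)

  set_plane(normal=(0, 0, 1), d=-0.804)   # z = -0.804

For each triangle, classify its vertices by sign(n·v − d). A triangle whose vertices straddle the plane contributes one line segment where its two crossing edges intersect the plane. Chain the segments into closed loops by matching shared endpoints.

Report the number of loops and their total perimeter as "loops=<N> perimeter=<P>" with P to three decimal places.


loops=1 perimeter=9.580

Straddling triangles (8 of 12):
  (v1,v3,v0) [++-] → (-0.845, -0.626231, -0.804)–(-0.845, -1.55, -0.804)  len=0.9238
  (v4,v1,v0) [-+-] → (0.341397, -1.55, -0.804)–(-0.845, -1.55, -0.804)  len=1.1864
  (v0,v3,v2) [-+-] → (-0.845, -0.626231, -0.804)–(-0.845, 1.55, -0.804)  len=2.1762
  (v5,v1,v4) [++-] → (0.341397, -1.55, -0.804)–(0.845, -1.55, -0.804)  len=0.5036
  (v3,v7,v2) [++-] → (-0.341397, 1.55, -0.804)–(-0.845, 1.55, -0.804)  len=0.5036
  (v2,v7,v6) [-+-] → (-0.341397, 1.55, -0.804)–(0.845, 1.55, -0.804)  len=1.1864
  (v6,v5,v4) [-+-] → (0.845, 0.626231, -0.804)–(0.845, -1.55, -0.804)  len=2.1762
  (v7,v5,v6) [++-] → (0.845, 0.626231, -0.804)–(0.845, 1.55, -0.804)  len=0.9238

Chained into 1 loop(s):
  loop 1: 8 segments, perimeter = 9.5800
Total perimeter = 9.580


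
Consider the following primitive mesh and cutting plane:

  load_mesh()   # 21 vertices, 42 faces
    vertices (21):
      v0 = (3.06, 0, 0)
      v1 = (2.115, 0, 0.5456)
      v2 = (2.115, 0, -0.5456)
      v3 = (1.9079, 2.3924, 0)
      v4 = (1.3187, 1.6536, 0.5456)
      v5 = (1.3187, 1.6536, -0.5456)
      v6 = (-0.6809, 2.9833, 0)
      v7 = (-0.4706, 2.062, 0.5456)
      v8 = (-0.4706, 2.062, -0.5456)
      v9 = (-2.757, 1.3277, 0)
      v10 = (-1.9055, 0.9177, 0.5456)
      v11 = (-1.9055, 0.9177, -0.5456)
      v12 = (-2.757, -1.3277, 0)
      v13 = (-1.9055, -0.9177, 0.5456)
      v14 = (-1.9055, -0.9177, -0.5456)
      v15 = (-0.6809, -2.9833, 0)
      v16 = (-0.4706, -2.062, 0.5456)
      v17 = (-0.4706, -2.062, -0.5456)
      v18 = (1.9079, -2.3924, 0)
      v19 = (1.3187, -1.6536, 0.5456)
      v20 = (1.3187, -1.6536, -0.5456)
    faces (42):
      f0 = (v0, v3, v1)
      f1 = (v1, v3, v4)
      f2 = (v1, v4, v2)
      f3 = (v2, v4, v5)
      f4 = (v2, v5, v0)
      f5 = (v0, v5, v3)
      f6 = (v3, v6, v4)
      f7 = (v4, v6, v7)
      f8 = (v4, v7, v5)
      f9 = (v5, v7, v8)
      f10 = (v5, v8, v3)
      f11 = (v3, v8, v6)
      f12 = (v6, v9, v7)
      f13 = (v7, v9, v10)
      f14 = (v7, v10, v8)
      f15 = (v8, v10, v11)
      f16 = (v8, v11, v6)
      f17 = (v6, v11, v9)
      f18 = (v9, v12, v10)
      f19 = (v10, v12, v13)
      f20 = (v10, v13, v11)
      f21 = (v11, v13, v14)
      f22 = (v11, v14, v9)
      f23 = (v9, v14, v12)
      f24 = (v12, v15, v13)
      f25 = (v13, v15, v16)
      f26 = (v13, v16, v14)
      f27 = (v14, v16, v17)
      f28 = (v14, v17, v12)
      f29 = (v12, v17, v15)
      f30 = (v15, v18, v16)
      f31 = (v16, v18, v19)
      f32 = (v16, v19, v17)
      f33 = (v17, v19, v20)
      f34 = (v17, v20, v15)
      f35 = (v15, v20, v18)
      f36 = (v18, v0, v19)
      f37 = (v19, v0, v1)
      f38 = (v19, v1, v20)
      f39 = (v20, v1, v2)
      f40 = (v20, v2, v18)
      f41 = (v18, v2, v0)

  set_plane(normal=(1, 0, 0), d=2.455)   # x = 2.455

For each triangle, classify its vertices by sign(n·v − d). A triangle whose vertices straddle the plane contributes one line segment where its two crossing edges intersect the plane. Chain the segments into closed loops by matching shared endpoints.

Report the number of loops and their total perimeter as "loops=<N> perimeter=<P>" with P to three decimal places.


loops=1 perimeter=5.216

Straddling triangles (6 of 42):
  (v0,v3,v1) [+--] → (2.455, 1.25632, 0)–(2.455, 0, 0.349299)  len=1.3040
  (v2,v5,v0) [--+] → (2.455, 0.574529, -0.189564)–(2.455, 0, -0.349299)  len=0.5963
  (v0,v5,v3) [+--] → (2.455, 0.574529, -0.189564)–(2.455, 1.25632, 0)  len=0.7076
  (v18,v0,v19) [-+-] → (2.455, -1.25632, 0)–(2.455, -0.574529, 0.189564)  len=0.7076
  (v19,v0,v1) [-+-] → (2.455, -0.574529, 0.189564)–(2.455, 0, 0.349299)  len=0.5963
  (v18,v2,v0) [--+] → (2.455, 0, -0.349299)–(2.455, -1.25632, 0)  len=1.3040

Chained into 1 loop(s):
  loop 1: 6 segments, perimeter = 5.2159
Total perimeter = 5.216


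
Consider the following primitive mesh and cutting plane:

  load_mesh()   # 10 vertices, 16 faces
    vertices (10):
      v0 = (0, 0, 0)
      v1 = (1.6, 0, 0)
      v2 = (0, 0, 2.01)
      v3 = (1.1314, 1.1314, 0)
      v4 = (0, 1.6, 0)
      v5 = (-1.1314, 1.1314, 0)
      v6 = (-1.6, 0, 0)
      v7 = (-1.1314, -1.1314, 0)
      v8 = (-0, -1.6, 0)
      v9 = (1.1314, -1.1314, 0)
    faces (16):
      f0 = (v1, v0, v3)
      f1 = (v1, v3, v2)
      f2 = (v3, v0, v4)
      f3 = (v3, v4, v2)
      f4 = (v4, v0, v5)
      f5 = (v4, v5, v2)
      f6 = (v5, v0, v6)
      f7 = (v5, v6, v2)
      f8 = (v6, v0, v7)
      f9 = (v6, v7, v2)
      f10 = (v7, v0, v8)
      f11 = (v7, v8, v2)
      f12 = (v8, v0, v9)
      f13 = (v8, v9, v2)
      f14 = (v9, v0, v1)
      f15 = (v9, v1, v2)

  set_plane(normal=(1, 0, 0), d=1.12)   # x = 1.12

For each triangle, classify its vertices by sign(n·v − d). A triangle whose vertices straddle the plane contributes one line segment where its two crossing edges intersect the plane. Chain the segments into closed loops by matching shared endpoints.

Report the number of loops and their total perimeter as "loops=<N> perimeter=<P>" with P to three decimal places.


Straddling triangles (8 of 16):
  (v1,v0,v3) [+-+] → (1.12, 0, 0)–(1.12, 1.12, 0)  len=1.1200
  (v1,v3,v2) [++-] → (1.12, 1.12, 0.0202528)–(1.12, 0, 0.603)  len=1.2625
  (v3,v0,v4) [+--] → (1.12, 1.12, 0)–(1.12, 1.13612, 0)  len=0.0161
  (v3,v4,v2) [+--] → (1.12, 1.13612, 0)–(1.12, 1.12, 0.0202528)  len=0.0259
  (v8,v0,v9) [--+] → (1.12, -1.12, 0)–(1.12, -1.13612, 0)  len=0.0161
  (v8,v9,v2) [-+-] → (1.12, -1.13612, 0)–(1.12, -1.12, 0.0202528)  len=0.0259
  (v9,v0,v1) [+-+] → (1.12, -1.12, 0)–(1.12, 0, 0)  len=1.1200
  (v9,v1,v2) [++-] → (1.12, 0, 0.603)–(1.12, -1.12, 0.0202528)  len=1.2625

Chained into 1 loop(s):
  loop 1: 8 segments, perimeter = 4.8491
Total perimeter = 4.849

loops=1 perimeter=4.849


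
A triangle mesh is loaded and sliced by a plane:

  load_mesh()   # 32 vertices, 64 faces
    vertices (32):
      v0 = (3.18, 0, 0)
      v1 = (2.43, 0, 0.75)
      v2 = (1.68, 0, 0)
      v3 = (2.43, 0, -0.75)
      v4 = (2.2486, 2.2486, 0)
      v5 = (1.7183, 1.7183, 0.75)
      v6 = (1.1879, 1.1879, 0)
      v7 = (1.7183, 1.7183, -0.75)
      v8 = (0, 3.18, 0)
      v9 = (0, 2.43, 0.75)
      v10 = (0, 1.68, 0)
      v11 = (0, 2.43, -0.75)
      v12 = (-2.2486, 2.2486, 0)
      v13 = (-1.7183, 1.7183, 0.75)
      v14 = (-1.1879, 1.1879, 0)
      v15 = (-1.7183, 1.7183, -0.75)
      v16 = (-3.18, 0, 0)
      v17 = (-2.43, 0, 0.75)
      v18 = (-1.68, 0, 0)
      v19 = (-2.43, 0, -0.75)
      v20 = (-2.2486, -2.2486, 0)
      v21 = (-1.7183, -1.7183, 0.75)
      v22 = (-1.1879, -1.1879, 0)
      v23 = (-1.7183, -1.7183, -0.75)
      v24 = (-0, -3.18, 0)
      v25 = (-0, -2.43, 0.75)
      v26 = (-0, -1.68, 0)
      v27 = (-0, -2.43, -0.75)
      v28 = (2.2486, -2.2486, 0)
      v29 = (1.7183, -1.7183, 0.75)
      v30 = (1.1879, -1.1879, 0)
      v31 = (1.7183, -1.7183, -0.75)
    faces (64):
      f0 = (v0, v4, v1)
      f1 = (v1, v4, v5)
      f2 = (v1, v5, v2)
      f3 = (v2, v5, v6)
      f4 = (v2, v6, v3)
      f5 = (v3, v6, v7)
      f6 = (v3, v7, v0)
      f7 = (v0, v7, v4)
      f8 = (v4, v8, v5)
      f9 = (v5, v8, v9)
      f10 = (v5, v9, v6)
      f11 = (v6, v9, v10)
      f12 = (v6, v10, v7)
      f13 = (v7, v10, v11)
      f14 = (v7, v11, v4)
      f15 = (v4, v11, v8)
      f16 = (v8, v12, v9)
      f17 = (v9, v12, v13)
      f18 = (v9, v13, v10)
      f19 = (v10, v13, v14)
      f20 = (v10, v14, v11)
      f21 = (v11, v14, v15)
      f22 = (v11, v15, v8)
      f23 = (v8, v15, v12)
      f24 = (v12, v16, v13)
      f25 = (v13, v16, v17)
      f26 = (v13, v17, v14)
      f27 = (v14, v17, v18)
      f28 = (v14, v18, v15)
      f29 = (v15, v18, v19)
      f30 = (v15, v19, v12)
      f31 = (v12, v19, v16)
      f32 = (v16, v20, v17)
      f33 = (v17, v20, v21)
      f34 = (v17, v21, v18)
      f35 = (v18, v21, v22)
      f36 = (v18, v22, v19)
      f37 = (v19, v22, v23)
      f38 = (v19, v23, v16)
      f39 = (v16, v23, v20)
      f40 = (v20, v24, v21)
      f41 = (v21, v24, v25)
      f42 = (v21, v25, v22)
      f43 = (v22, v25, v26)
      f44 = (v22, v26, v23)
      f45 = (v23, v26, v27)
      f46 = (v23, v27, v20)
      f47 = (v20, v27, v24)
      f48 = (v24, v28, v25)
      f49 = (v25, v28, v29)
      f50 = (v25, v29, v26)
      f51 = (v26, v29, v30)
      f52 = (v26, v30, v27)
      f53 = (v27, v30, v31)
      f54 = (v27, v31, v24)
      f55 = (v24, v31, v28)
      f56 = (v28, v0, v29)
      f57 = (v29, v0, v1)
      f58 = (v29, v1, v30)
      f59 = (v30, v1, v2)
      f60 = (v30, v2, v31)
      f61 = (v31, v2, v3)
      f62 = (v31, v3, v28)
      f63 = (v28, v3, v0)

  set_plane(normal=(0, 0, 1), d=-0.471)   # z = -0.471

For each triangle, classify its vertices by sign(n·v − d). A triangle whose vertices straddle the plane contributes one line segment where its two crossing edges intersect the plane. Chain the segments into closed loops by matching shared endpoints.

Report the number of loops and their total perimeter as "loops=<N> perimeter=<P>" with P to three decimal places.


loops=2 perimeter=29.758

Straddling triangles (32 of 64):
  (v2,v6,v3) [++-] → (1.96794, 0.441899, -0.471)–(2.151, 0, -0.471)  len=0.4783
  (v3,v6,v7) [-+-] → (1.96794, 0.441899, -0.471)–(1.52099, 1.52099, -0.471)  len=1.1680
  (v3,v7,v0) [--+] → (2.26205, 1.07909, -0.471)–(2.709, 0, -0.471)  len=1.1680
  (v0,v7,v4) [+-+] → (2.26205, 1.07909, -0.471)–(1.91557, 1.91557, -0.471)  len=0.9054
  (v6,v10,v7) [++-] → (1.07909, 1.70405, -0.471)–(1.52099, 1.52099, -0.471)  len=0.4783
  (v7,v10,v11) [-+-] → (1.07909, 1.70405, -0.471)–(0, 2.151, -0.471)  len=1.1680
  (v7,v11,v4) [--+] → (0.836479, 2.36252, -0.471)–(1.91557, 1.91557, -0.471)  len=1.1680
  (v4,v11,v8) [+-+] → (0.836479, 2.36252, -0.471)–(0, 2.709, -0.471)  len=0.9054
  (v10,v14,v11) [++-] → (-0.441899, 1.96794, -0.471)–(0, 2.151, -0.471)  len=0.4783
  (v11,v14,v15) [-+-] → (-0.441899, 1.96794, -0.471)–(-1.52099, 1.52099, -0.471)  len=1.1680
  (v11,v15,v8) [--+] → (-1.07909, 2.26205, -0.471)–(0, 2.709, -0.471)  len=1.1680
  (v8,v15,v12) [+-+] → (-1.07909, 2.26205, -0.471)–(-1.91557, 1.91557, -0.471)  len=0.9054
  (v14,v18,v15) [++-] → (-1.70405, 1.07909, -0.471)–(-1.52099, 1.52099, -0.471)  len=0.4783
  (v15,v18,v19) [-+-] → (-1.70405, 1.07909, -0.471)–(-2.151, 0, -0.471)  len=1.1680
  (v15,v19,v12) [--+] → (-2.36252, 0.836479, -0.471)–(-1.91557, 1.91557, -0.471)  len=1.1680
  (v12,v19,v16) [+-+] → (-2.36252, 0.836479, -0.471)–(-2.709, 0, -0.471)  len=0.9054
  (v18,v22,v19) [++-] → (-1.96794, -0.441899, -0.471)–(-2.151, 0, -0.471)  len=0.4783
  (v19,v22,v23) [-+-] → (-1.96794, -0.441899, -0.471)–(-1.52099, -1.52099, -0.471)  len=1.1680
  (v19,v23,v16) [--+] → (-2.26205, -1.07909, -0.471)–(-2.709, 0, -0.471)  len=1.1680
  (v16,v23,v20) [+-+] → (-2.26205, -1.07909, -0.471)–(-1.91557, -1.91557, -0.471)  len=0.9054
  (v22,v26,v23) [++-] → (-1.07909, -1.70405, -0.471)–(-1.52099, -1.52099, -0.471)  len=0.4783
  (v23,v26,v27) [-+-] → (-1.07909, -1.70405, -0.471)–(0, -2.151, -0.471)  len=1.1680
  (v23,v27,v20) [--+] → (-0.836479, -2.36252, -0.471)–(-1.91557, -1.91557, -0.471)  len=1.1680
  (v20,v27,v24) [+-+] → (-0.836479, -2.36252, -0.471)–(0, -2.709, -0.471)  len=0.9054
  (v26,v30,v27) [++-] → (0.441899, -1.96794, -0.471)–(0, -2.151, -0.471)  len=0.4783
  (v27,v30,v31) [-+-] → (0.441899, -1.96794, -0.471)–(1.52099, -1.52099, -0.471)  len=1.1680
  (v27,v31,v24) [--+] → (1.07909, -2.26205, -0.471)–(0, -2.709, -0.471)  len=1.1680
  (v24,v31,v28) [+-+] → (1.07909, -2.26205, -0.471)–(1.91557, -1.91557, -0.471)  len=0.9054
  (v30,v2,v31) [++-] → (1.70405, -1.07909, -0.471)–(1.52099, -1.52099, -0.471)  len=0.4783
  (v31,v2,v3) [-+-] → (1.70405, -1.07909, -0.471)–(2.151, 0, -0.471)  len=1.1680
  (v31,v3,v28) [--+] → (2.36252, -0.836479, -0.471)–(1.91557, -1.91557, -0.471)  len=1.1680
  (v28,v3,v0) [+-+] → (2.36252, -0.836479, -0.471)–(2.709, 0, -0.471)  len=0.9054

Chained into 2 loop(s):
  loop 1: 16 segments, perimeter = 13.1705
  loop 2: 16 segments, perimeter = 16.5871
Total perimeter = 29.758


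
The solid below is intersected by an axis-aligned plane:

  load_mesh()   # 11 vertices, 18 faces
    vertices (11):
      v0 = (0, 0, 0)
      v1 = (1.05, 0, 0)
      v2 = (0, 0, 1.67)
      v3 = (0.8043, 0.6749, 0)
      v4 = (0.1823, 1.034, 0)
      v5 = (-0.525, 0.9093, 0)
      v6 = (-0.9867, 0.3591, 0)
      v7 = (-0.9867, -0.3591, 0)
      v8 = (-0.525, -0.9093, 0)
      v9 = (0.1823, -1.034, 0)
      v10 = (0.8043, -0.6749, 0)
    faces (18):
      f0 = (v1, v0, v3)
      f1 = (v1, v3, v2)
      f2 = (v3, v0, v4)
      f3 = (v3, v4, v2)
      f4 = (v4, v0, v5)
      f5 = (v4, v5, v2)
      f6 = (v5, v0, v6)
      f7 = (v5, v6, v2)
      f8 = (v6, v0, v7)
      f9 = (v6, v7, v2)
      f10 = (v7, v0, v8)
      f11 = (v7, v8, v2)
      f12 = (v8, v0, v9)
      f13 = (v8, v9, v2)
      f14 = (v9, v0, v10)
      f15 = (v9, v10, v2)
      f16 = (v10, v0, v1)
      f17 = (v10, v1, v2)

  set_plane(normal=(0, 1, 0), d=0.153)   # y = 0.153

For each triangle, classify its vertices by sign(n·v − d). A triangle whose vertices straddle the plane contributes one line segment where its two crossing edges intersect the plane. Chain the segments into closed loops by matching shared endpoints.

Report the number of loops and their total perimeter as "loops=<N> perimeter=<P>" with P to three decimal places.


loops=1 perimeter=5.487

Straddling triangles (10 of 18):
  (v1,v0,v3) [--+] → (0.182335, 0.153, 0)–(0.9943, 0.153, 0)  len=0.8120
  (v1,v3,v2) [-+-] → (0.9943, 0.153, 0)–(0.182335, 0.153, 1.29141)  len=1.5255
  (v3,v0,v4) [+-+] → (0.182335, 0.153, 0)–(0.0269748, 0.153, 0)  len=0.1554
  (v3,v4,v2) [++-] → (0.0269748, 0.153, 1.42289)–(0.182335, 0.153, 1.29141)  len=0.2035
  (v4,v0,v5) [+-+] → (0.0269748, 0.153, 0)–(-0.0883372, 0.153, 0)  len=0.1153
  (v4,v5,v2) [++-] → (-0.0883372, 0.153, 1.389)–(0.0269748, 0.153, 1.42289)  len=0.1202
  (v5,v0,v6) [+-+] → (-0.0883372, 0.153, 0)–(-0.420398, 0.153, 0)  len=0.3321
  (v5,v6,v2) [++-] → (-0.420398, 0.153, 0.958471)–(-0.0883372, 0.153, 1.389)  len=0.5437
  (v6,v0,v7) [+--] → (-0.420398, 0.153, 0)–(-0.9867, 0.153, 0)  len=0.5663
  (v6,v7,v2) [+--] → (-0.9867, 0.153, 0)–(-0.420398, 0.153, 0.958471)  len=1.1133

Chained into 1 loop(s):
  loop 1: 10 segments, perimeter = 5.4872
Total perimeter = 5.487


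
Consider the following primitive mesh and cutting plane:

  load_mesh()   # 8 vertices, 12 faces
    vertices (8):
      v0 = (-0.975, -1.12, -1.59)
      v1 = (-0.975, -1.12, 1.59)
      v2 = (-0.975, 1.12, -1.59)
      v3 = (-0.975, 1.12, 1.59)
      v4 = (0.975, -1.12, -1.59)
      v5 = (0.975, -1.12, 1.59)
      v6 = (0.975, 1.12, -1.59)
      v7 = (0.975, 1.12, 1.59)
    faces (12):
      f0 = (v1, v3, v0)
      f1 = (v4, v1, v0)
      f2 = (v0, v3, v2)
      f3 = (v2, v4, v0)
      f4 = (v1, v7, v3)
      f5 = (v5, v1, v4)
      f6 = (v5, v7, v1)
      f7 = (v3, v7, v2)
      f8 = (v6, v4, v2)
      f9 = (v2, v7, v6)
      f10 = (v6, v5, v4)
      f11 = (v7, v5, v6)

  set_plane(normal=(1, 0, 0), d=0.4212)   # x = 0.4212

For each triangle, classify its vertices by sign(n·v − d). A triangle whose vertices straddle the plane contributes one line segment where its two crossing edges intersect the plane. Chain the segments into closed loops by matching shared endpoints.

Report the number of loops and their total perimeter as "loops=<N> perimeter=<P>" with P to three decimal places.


Straddling triangles (8 of 12):
  (v4,v1,v0) [+--] → (0.4212, -1.12, -0.68688)–(0.4212, -1.12, -1.59)  len=0.9031
  (v2,v4,v0) [-+-] → (0.4212, -0.48384, -1.59)–(0.4212, -1.12, -1.59)  len=0.6362
  (v1,v7,v3) [-+-] → (0.4212, 0.48384, 1.59)–(0.4212, 1.12, 1.59)  len=0.6362
  (v5,v1,v4) [+-+] → (0.4212, -1.12, 1.59)–(0.4212, -1.12, -0.68688)  len=2.2769
  (v5,v7,v1) [++-] → (0.4212, 0.48384, 1.59)–(0.4212, -1.12, 1.59)  len=1.6038
  (v3,v7,v2) [-+-] → (0.4212, 1.12, 1.59)–(0.4212, 1.12, 0.68688)  len=0.9031
  (v6,v4,v2) [++-] → (0.4212, -0.48384, -1.59)–(0.4212, 1.12, -1.59)  len=1.6038
  (v2,v7,v6) [-++] → (0.4212, 1.12, 0.68688)–(0.4212, 1.12, -1.59)  len=2.2769

Chained into 1 loop(s):
  loop 1: 8 segments, perimeter = 10.8400
Total perimeter = 10.840

loops=1 perimeter=10.840


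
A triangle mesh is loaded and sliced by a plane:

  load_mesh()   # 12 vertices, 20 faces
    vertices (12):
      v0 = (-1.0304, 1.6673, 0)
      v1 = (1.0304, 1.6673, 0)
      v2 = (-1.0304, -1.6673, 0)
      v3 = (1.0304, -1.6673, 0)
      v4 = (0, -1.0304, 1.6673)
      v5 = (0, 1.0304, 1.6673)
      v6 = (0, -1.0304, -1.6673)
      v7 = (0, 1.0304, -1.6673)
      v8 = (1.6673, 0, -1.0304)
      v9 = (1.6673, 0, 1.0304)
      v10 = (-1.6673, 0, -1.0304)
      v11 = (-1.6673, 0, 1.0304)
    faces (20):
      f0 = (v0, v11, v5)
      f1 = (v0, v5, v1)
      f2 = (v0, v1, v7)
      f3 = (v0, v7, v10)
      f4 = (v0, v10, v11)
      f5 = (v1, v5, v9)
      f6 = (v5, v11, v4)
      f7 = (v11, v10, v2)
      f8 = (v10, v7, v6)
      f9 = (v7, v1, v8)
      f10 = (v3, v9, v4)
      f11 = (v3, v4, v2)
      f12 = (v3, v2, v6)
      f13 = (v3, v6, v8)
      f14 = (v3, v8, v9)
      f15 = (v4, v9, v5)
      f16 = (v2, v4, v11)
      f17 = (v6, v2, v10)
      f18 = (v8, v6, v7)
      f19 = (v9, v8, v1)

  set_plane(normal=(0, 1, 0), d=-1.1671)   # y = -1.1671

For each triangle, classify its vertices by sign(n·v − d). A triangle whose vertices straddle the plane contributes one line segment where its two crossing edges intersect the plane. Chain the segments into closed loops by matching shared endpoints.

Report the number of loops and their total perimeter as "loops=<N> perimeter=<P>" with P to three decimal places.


loops=1 perimeter=7.780

Straddling triangles (8 of 20):
  (v11,v10,v2) [++-] → (-1.22147, -1.1671, -0.309126)–(-1.22147, -1.1671, 0.309126)  len=0.6183
  (v3,v9,v4) [-++] → (1.22147, -1.1671, 0.309126)–(0.221158, -1.1671, 1.30944)  len=1.4147
  (v3,v4,v2) [-+-] → (0.221158, -1.1671, 1.30944)–(-0.221158, -1.1671, 1.30944)  len=0.4423
  (v3,v2,v6) [--+] → (-0.221158, -1.1671, -1.30944)–(0.221158, -1.1671, -1.30944)  len=0.4423
  (v3,v6,v8) [-++] → (0.221158, -1.1671, -1.30944)–(1.22147, -1.1671, -0.309126)  len=1.4147
  (v3,v8,v9) [-++] → (1.22147, -1.1671, -0.309126)–(1.22147, -1.1671, 0.309126)  len=0.6183
  (v2,v4,v11) [-++] → (-0.221158, -1.1671, 1.30944)–(-1.22147, -1.1671, 0.309126)  len=1.4147
  (v6,v2,v10) [+-+] → (-0.221158, -1.1671, -1.30944)–(-1.22147, -1.1671, -0.309126)  len=1.4147

Chained into 1 loop(s):
  loop 1: 8 segments, perimeter = 7.7798
Total perimeter = 7.780


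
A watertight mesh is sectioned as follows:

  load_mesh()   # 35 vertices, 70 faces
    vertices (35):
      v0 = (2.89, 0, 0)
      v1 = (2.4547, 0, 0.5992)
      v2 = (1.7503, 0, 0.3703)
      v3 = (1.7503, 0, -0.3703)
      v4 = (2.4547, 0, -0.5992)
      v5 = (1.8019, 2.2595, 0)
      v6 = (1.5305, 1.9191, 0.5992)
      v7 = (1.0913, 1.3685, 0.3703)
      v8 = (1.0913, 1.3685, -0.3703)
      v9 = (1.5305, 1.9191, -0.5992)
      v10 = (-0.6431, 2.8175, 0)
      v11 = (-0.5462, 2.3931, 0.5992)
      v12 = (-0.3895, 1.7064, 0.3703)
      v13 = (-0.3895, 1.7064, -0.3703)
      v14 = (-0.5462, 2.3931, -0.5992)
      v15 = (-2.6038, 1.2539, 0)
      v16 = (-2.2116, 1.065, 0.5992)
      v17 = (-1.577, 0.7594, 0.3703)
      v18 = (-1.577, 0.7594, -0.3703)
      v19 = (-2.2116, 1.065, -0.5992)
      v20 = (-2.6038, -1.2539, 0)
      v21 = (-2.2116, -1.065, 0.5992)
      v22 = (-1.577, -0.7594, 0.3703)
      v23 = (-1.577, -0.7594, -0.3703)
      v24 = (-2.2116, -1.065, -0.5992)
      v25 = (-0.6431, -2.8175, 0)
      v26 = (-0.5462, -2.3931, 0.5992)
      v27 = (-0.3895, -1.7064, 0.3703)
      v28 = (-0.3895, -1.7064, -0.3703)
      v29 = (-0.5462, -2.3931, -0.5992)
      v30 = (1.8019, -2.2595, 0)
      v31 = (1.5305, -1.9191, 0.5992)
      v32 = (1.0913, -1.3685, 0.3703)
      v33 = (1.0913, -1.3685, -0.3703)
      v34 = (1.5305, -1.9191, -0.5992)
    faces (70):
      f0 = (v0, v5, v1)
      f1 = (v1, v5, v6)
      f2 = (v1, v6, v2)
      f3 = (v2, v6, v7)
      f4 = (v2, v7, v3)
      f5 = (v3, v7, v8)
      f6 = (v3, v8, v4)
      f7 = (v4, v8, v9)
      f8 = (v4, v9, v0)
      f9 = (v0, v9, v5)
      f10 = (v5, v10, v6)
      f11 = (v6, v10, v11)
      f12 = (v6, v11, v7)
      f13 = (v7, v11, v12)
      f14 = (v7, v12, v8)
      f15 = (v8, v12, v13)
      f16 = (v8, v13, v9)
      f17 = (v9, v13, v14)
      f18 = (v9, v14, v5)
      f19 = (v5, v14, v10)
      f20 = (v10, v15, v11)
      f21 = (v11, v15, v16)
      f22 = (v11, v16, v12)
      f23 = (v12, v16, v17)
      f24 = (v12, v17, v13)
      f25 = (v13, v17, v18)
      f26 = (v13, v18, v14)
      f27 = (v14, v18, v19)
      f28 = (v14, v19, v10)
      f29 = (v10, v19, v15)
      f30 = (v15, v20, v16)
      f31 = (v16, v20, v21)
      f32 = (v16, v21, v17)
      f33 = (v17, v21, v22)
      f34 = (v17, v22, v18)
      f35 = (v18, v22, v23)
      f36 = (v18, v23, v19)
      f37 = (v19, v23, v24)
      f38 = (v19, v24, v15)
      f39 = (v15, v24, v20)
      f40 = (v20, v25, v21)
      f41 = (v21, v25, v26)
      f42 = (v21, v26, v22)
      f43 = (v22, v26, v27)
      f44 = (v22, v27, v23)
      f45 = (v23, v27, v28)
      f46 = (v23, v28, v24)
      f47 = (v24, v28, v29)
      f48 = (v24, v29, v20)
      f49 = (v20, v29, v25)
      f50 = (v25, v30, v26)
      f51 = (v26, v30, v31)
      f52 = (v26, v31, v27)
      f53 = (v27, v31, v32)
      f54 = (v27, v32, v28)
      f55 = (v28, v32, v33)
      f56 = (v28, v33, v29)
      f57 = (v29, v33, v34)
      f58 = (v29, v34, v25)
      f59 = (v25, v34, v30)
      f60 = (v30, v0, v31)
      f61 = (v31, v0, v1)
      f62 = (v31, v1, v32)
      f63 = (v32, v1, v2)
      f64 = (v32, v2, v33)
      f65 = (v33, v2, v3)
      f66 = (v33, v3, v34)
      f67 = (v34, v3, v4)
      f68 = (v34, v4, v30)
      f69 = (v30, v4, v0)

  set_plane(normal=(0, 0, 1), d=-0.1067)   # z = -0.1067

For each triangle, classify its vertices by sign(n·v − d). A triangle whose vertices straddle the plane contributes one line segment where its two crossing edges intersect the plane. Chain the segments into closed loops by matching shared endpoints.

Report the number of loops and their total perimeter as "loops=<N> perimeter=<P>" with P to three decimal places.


Straddling triangles (28 of 70):
  (v2,v7,v3) [++-] → (1.51574, 0.487087, -0.1067)–(1.7503, 0, -0.1067)  len=0.5406
  (v3,v7,v8) [-+-] → (1.51574, 0.487087, -0.1067)–(1.0913, 1.3685, -0.1067)  len=0.9783
  (v4,v9,v0) [--+] → (2.64791, 0.341736, -0.1067)–(2.81249, 0, -0.1067)  len=0.3793
  (v0,v9,v5) [+-+] → (2.64791, 0.341736, -0.1067)–(1.75357, 2.19888, -0.1067)  len=2.0613
  (v7,v12,v8) [++-] → (0.564242, 1.48877, -0.1067)–(1.0913, 1.3685, -0.1067)  len=0.5406
  (v8,v12,v13) [-+-] → (0.564242, 1.48877, -0.1067)–(-0.3895, 1.7064, -0.1067)  len=0.9783
  (v9,v14,v5) [--+] → (1.38377, 2.28329, -0.1067)–(1.75357, 2.19888, -0.1067)  len=0.3793
  (v5,v14,v10) [+-+] → (1.38377, 2.28329, -0.1067)–(-0.625845, 2.74193, -0.1067)  len=2.0613
  (v12,v17,v13) [++-] → (-0.812164, 1.36934, -0.1067)–(-0.3895, 1.7064, -0.1067)  len=0.5406
  (v13,v17,v18) [-+-] → (-0.812164, 1.36934, -0.1067)–(-1.577, 0.7594, -0.1067)  len=0.9783
  (v14,v19,v10) [--+] → (-0.922404, 2.50543, -0.1067)–(-0.625845, 2.74193, -0.1067)  len=0.3793
  (v10,v19,v15) [+-+] → (-0.922404, 2.50543, -0.1067)–(-2.53396, 1.22026, -0.1067)  len=2.0613
  (v17,v22,v18) [++-] → (-1.577, 0.218817, -0.1067)–(-1.577, 0.7594, -0.1067)  len=0.5406
  (v18,v22,v23) [-+-] → (-1.577, 0.218817, -0.1067)–(-1.577, -0.7594, -0.1067)  len=0.9782
  (v19,v24,v15) [--+] → (-2.53396, 0.840972, -0.1067)–(-2.53396, 1.22026, -0.1067)  len=0.3793
  (v15,v24,v20) [+-+] → (-2.53396, 0.840972, -0.1067)–(-2.53396, -1.22026, -0.1067)  len=2.0612
  (v22,v27,v23) [++-] → (-1.15434, -1.09646, -0.1067)–(-1.577, -0.7594, -0.1067)  len=0.5406
  (v23,v27,v28) [-+-] → (-1.15434, -1.09646, -0.1067)–(-0.3895, -1.7064, -0.1067)  len=0.9783
  (v24,v29,v20) [--+] → (-2.2374, -1.45676, -0.1067)–(-2.53396, -1.22026, -0.1067)  len=0.3793
  (v20,v29,v25) [+-+] → (-2.2374, -1.45676, -0.1067)–(-0.625845, -2.74193, -0.1067)  len=2.0613
  (v27,v32,v28) [++-] → (0.137558, -1.58613, -0.1067)–(-0.3895, -1.7064, -0.1067)  len=0.5406
  (v28,v32,v33) [-+-] → (0.137558, -1.58613, -0.1067)–(1.0913, -1.3685, -0.1067)  len=0.9783
  (v29,v34,v25) [--+] → (-0.256045, -2.65752, -0.1067)–(-0.625845, -2.74193, -0.1067)  len=0.3793
  (v25,v34,v30) [+-+] → (-0.256045, -2.65752, -0.1067)–(1.75357, -2.19888, -0.1067)  len=2.0613
  (v32,v2,v33) [++-] → (1.32586, -0.881413, -0.1067)–(1.0913, -1.3685, -0.1067)  len=0.5406
  (v33,v2,v3) [-+-] → (1.32586, -0.881413, -0.1067)–(1.7503, 0, -0.1067)  len=0.9783
  (v34,v4,v30) [--+] → (1.91814, -1.85715, -0.1067)–(1.75357, -2.19888, -0.1067)  len=0.3793
  (v30,v4,v0) [+-+] → (1.91814, -1.85715, -0.1067)–(2.81249, 0, -0.1067)  len=2.0613

Chained into 2 loop(s):
  loop 1: 14 segments, perimeter = 10.6321
  loop 2: 14 segments, perimeter = 17.0840
Total perimeter = 27.716

loops=2 perimeter=27.716


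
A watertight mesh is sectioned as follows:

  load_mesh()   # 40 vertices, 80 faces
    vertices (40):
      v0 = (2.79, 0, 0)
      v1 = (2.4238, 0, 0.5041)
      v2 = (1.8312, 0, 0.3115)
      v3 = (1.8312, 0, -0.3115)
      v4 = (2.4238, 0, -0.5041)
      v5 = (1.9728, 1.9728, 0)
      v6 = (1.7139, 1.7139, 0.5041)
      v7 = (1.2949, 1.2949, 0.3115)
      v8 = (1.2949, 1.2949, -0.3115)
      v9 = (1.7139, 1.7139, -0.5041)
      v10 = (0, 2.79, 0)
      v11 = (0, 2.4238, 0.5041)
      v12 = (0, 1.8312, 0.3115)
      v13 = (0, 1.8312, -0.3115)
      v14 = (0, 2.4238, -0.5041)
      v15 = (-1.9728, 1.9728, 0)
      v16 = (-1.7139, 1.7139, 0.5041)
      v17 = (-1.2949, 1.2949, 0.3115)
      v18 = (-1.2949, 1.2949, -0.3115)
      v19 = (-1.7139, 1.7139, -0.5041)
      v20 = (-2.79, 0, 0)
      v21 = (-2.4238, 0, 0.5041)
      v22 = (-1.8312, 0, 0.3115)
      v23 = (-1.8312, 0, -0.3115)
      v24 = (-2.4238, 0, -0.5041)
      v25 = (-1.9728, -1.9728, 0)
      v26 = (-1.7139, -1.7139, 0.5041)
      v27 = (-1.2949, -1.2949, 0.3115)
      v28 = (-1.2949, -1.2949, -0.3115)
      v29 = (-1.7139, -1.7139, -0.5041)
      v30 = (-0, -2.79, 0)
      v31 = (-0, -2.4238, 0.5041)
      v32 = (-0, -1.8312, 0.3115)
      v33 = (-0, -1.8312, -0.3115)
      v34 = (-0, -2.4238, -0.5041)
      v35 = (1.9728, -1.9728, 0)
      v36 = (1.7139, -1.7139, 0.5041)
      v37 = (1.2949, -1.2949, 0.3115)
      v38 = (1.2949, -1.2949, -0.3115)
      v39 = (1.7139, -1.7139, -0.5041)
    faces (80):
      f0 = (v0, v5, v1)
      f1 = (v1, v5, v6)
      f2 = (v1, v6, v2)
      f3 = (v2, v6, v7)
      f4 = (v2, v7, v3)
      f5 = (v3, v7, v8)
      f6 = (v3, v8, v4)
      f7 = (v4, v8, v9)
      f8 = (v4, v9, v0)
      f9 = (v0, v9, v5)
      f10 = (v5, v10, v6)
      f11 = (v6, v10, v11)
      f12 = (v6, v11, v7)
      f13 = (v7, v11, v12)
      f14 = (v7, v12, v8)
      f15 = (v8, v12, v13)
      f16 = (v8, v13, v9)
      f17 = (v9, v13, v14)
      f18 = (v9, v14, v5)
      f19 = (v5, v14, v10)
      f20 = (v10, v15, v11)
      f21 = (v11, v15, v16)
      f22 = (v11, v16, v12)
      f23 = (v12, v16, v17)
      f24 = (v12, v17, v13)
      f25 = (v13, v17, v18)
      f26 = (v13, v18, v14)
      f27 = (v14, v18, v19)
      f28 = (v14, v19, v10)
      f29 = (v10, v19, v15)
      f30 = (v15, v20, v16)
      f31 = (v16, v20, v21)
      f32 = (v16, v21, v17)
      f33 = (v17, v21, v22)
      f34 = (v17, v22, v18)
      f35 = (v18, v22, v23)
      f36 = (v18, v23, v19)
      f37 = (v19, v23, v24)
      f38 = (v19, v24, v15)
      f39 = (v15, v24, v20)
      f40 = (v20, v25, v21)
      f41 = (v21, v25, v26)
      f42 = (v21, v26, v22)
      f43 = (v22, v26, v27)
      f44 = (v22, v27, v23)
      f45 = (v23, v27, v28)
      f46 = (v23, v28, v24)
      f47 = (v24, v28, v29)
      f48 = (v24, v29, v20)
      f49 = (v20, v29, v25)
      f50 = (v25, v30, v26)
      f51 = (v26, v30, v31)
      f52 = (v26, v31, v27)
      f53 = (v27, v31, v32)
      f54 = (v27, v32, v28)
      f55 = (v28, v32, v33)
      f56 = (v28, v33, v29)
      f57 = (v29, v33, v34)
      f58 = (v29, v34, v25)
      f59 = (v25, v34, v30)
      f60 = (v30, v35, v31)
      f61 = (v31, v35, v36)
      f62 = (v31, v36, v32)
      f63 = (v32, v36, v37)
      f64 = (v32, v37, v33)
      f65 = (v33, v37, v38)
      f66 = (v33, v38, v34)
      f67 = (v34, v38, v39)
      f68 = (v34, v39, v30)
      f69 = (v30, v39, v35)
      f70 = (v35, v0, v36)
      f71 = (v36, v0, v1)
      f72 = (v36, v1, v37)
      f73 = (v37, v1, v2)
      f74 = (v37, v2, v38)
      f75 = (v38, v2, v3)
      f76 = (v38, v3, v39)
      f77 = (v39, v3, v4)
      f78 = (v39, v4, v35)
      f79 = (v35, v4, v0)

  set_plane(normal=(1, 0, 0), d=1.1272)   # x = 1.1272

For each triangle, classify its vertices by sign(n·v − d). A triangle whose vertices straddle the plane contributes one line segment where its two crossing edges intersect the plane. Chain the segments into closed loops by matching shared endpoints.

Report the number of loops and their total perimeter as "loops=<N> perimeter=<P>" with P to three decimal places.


loops=2 perimeter=6.230

Straddling triangles (20 of 80):
  (v5,v10,v6) [+-+] → (1.1272, 2.32308, 0)–(1.1272, 2.08227, 0.331537)  len=0.4098
  (v6,v10,v11) [+--] → (1.1272, 2.08227, 0.331537)–(1.1272, 1.95691, 0.5041)  len=0.2133
  (v6,v11,v7) [+-+] → (1.1272, 1.95691, 0.5041)–(1.1272, 1.4411, 0.336443)  len=0.5424
  (v7,v11,v12) [+--] → (1.1272, 1.4411, 0.336443)–(1.1272, 1.36436, 0.3115)  len=0.0807
  (v7,v12,v8) [+-+] → (1.1272, 1.36436, 0.3115)–(1.1272, 1.36436, -0.230816)  len=0.5423
  (v8,v12,v13) [+--] → (1.1272, 1.36436, -0.230816)–(1.1272, 1.36436, -0.3115)  len=0.0807
  (v8,v13,v9) [+-+] → (1.1272, 1.36436, -0.3115)–(1.1272, 1.75405, -0.438169)  len=0.4098
  (v9,v13,v14) [+--] → (1.1272, 1.75405, -0.438169)–(1.1272, 1.95691, -0.5041)  len=0.2133
  (v9,v14,v5) [+-+] → (1.1272, 1.95691, -0.5041)–(1.1272, 2.16611, -0.216072)  len=0.3560
  (v5,v14,v10) [+--] → (1.1272, 2.16611, -0.216072)–(1.1272, 2.32308, 0)  len=0.2671
  (v30,v35,v31) [-+-] → (1.1272, -2.32308, 0)–(1.1272, -2.16611, 0.216072)  len=0.2671
  (v31,v35,v36) [-++] → (1.1272, -2.16611, 0.216072)–(1.1272, -1.95691, 0.5041)  len=0.3560
  (v31,v36,v32) [-+-] → (1.1272, -1.95691, 0.5041)–(1.1272, -1.75405, 0.438169)  len=0.2133
  (v32,v36,v37) [-++] → (1.1272, -1.75405, 0.438169)–(1.1272, -1.36436, 0.3115)  len=0.4098
  (v32,v37,v33) [-+-] → (1.1272, -1.36436, 0.3115)–(1.1272, -1.36436, 0.230816)  len=0.0807
  (v33,v37,v38) [-++] → (1.1272, -1.36436, 0.230816)–(1.1272, -1.36436, -0.3115)  len=0.5423
  (v33,v38,v34) [-+-] → (1.1272, -1.36436, -0.3115)–(1.1272, -1.4411, -0.336443)  len=0.0807
  (v34,v38,v39) [-++] → (1.1272, -1.4411, -0.336443)–(1.1272, -1.95691, -0.5041)  len=0.5424
  (v34,v39,v30) [-+-] → (1.1272, -1.95691, -0.5041)–(1.1272, -2.08227, -0.331537)  len=0.2133
  (v30,v39,v35) [-++] → (1.1272, -2.08227, -0.331537)–(1.1272, -2.32308, 0)  len=0.4098

Chained into 2 loop(s):
  loop 1: 10 segments, perimeter = 3.1152
  loop 2: 10 segments, perimeter = 3.1152
Total perimeter = 6.230
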